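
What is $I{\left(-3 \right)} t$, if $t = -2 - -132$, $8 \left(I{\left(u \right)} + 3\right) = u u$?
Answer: $- \frac{975}{4} \approx -243.75$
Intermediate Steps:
$I{\left(u \right)} = -3 + \frac{u^{2}}{8}$ ($I{\left(u \right)} = -3 + \frac{u u}{8} = -3 + \frac{u^{2}}{8}$)
$t = 130$ ($t = -2 + 132 = 130$)
$I{\left(-3 \right)} t = \left(-3 + \frac{\left(-3\right)^{2}}{8}\right) 130 = \left(-3 + \frac{1}{8} \cdot 9\right) 130 = \left(-3 + \frac{9}{8}\right) 130 = \left(- \frac{15}{8}\right) 130 = - \frac{975}{4}$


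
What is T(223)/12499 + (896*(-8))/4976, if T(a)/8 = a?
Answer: -5044728/3887189 ≈ -1.2978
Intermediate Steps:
T(a) = 8*a
T(223)/12499 + (896*(-8))/4976 = (8*223)/12499 + (896*(-8))/4976 = 1784*(1/12499) - 7168*1/4976 = 1784/12499 - 448/311 = -5044728/3887189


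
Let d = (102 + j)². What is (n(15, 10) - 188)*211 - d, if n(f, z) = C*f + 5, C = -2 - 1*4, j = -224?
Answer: -72487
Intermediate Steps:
C = -6 (C = -2 - 4 = -6)
n(f, z) = 5 - 6*f (n(f, z) = -6*f + 5 = 5 - 6*f)
d = 14884 (d = (102 - 224)² = (-122)² = 14884)
(n(15, 10) - 188)*211 - d = ((5 - 6*15) - 188)*211 - 1*14884 = ((5 - 90) - 188)*211 - 14884 = (-85 - 188)*211 - 14884 = -273*211 - 14884 = -57603 - 14884 = -72487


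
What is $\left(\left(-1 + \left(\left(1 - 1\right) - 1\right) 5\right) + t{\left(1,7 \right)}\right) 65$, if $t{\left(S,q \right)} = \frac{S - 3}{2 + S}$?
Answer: $- \frac{1300}{3} \approx -433.33$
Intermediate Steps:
$t{\left(S,q \right)} = \frac{-3 + S}{2 + S}$
$\left(\left(-1 + \left(\left(1 - 1\right) - 1\right) 5\right) + t{\left(1,7 \right)}\right) 65 = \left(\left(-1 + \left(\left(1 - 1\right) - 1\right) 5\right) + \frac{-3 + 1}{2 + 1}\right) 65 = \left(\left(-1 + \left(0 - 1\right) 5\right) + \frac{1}{3} \left(-2\right)\right) 65 = \left(\left(-1 - 5\right) + \frac{1}{3} \left(-2\right)\right) 65 = \left(\left(-1 - 5\right) - \frac{2}{3}\right) 65 = \left(-6 - \frac{2}{3}\right) 65 = \left(- \frac{20}{3}\right) 65 = - \frac{1300}{3}$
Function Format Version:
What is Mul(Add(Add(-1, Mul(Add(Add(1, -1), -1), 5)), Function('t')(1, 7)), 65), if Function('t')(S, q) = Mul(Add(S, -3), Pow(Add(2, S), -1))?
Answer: Rational(-1300, 3) ≈ -433.33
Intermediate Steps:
Function('t')(S, q) = Mul(Pow(Add(2, S), -1), Add(-3, S)) (Function('t')(S, q) = Mul(Add(-3, S), Pow(Add(2, S), -1)) = Mul(Pow(Add(2, S), -1), Add(-3, S)))
Mul(Add(Add(-1, Mul(Add(Add(1, -1), -1), 5)), Function('t')(1, 7)), 65) = Mul(Add(Add(-1, Mul(Add(Add(1, -1), -1), 5)), Mul(Pow(Add(2, 1), -1), Add(-3, 1))), 65) = Mul(Add(Add(-1, Mul(Add(0, -1), 5)), Mul(Pow(3, -1), -2)), 65) = Mul(Add(Add(-1, Mul(-1, 5)), Mul(Rational(1, 3), -2)), 65) = Mul(Add(Add(-1, -5), Rational(-2, 3)), 65) = Mul(Add(-6, Rational(-2, 3)), 65) = Mul(Rational(-20, 3), 65) = Rational(-1300, 3)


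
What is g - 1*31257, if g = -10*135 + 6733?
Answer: -25874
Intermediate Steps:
g = 5383 (g = -1350 + 6733 = 5383)
g - 1*31257 = 5383 - 1*31257 = 5383 - 31257 = -25874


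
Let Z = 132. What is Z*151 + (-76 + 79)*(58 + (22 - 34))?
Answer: 20070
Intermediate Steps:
Z*151 + (-76 + 79)*(58 + (22 - 34)) = 132*151 + (-76 + 79)*(58 + (22 - 34)) = 19932 + 3*(58 - 12) = 19932 + 3*46 = 19932 + 138 = 20070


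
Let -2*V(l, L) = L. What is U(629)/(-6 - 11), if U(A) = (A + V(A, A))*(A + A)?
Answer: -23273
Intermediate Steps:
V(l, L) = -L/2
U(A) = A**2 (U(A) = (A - A/2)*(A + A) = (A/2)*(2*A) = A**2)
U(629)/(-6 - 11) = 629**2/(-6 - 11) = 395641/(-17) = 395641*(-1/17) = -23273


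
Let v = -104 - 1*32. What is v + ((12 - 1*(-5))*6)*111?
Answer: 11186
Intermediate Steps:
v = -136 (v = -104 - 32 = -136)
v + ((12 - 1*(-5))*6)*111 = -136 + ((12 - 1*(-5))*6)*111 = -136 + ((12 + 5)*6)*111 = -136 + (17*6)*111 = -136 + 102*111 = -136 + 11322 = 11186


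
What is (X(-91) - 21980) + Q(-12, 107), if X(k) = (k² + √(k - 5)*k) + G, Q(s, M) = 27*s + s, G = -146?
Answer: -14181 - 364*I*√6 ≈ -14181.0 - 891.61*I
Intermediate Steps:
Q(s, M) = 28*s
X(k) = -146 + k² + k*√(-5 + k) (X(k) = (k² + √(k - 5)*k) - 146 = (k² + √(-5 + k)*k) - 146 = (k² + k*√(-5 + k)) - 146 = -146 + k² + k*√(-5 + k))
(X(-91) - 21980) + Q(-12, 107) = ((-146 + (-91)² - 91*√(-5 - 91)) - 21980) + 28*(-12) = ((-146 + 8281 - 364*I*√6) - 21980) - 336 = ((8135 - 364*I*√6) - 21980) - 336 = (-13845 - 364*I*√6) - 336 = -14181 - 364*I*√6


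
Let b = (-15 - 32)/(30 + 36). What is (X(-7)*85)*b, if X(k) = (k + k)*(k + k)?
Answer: -391510/33 ≈ -11864.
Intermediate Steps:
X(k) = 4*k**2 (X(k) = (2*k)*(2*k) = 4*k**2)
b = -47/66 ≈ -0.71212
(X(-7)*85)*b = ((4*(-7)**2)*85)*(-47/66) = ((4*49)*85)*(-47/66) = (196*85)*(-47/66) = 16660*(-47/66) = -391510/33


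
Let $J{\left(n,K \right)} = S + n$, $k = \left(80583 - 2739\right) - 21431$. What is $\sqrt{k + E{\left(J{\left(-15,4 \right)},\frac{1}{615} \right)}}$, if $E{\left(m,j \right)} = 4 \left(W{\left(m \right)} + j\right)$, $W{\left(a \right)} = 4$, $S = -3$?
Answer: $\frac{\sqrt{21342860985}}{615} \approx 237.55$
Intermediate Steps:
$k = 56413$ ($k = 77844 - 21431 = 56413$)
$J{\left(n,K \right)} = -3 + n$
$E{\left(m,j \right)} = 16 + 4 j$ ($E{\left(m,j \right)} = 4 \left(4 + j\right) = 16 + 4 j$)
$\sqrt{k + E{\left(J{\left(-15,4 \right)},\frac{1}{615} \right)}} = \sqrt{56413 + \left(16 + \frac{4}{615}\right)} = \sqrt{56413 + \frac{9844}{615}} = \sqrt{\frac{34703839}{615}} = \frac{\sqrt{21342860985}}{615}$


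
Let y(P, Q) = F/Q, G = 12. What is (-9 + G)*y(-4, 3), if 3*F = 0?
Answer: 0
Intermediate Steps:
F = 0 (F = (⅓)*0 = 0)
y(P, Q) = 0 (y(P, Q) = 0/Q = 0)
(-9 + G)*y(-4, 3) = (-9 + 12)*0 = 3*0 = 0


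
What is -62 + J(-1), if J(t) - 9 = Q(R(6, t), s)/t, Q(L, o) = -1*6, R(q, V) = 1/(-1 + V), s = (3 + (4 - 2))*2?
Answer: -47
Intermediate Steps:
s = 10 (s = (3 + 2)*2 = 5*2 = 10)
Q(L, o) = -6
J(t) = 9 - 6/t
-62 + J(-1) = -62 + (9 - 6/(-1)) = -62 + (9 - 6*(-1)) = -62 + (9 + 6) = -62 + 15 = -47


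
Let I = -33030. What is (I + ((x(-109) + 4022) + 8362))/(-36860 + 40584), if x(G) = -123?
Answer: -2967/532 ≈ -5.5771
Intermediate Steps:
(I + ((x(-109) + 4022) + 8362))/(-36860 + 40584) = (-33030 + ((-123 + 4022) + 8362))/(-36860 + 40584) = (-33030 + (3899 + 8362))/3724 = (-33030 + 12261)*(1/3724) = -20769*1/3724 = -2967/532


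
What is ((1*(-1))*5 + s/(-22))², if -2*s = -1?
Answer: 48841/1936 ≈ 25.228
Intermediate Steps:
s = ½ (s = -½*(-1) = ½ ≈ 0.50000)
((1*(-1))*5 + s/(-22))² = ((1*(-1))*5 + (½)/(-22))² = (-1*5 + (½)*(-1/22))² = (-5 - 1/44)² = (-221/44)² = 48841/1936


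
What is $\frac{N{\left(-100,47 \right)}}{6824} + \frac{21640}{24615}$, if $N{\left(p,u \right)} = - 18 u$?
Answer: $\frac{12684707}{16797276} \approx 0.75516$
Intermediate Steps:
$\frac{N{\left(-100,47 \right)}}{6824} + \frac{21640}{24615} = \frac{\left(-18\right) 47}{6824} + \frac{21640}{24615} = \left(-846\right) \frac{1}{6824} + 21640 \cdot \frac{1}{24615} = - \frac{423}{3412} + \frac{4328}{4923} = \frac{12684707}{16797276}$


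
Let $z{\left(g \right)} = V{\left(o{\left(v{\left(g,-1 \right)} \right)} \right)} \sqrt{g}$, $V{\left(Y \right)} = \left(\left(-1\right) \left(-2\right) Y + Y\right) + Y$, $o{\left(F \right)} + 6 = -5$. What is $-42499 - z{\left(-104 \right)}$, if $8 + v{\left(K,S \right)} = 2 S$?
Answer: $-42499 + 88 i \sqrt{26} \approx -42499.0 + 448.71 i$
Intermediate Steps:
$v{\left(K,S \right)} = -8 + 2 S$
$o{\left(F \right)} = -11$ ($o{\left(F \right)} = -6 - 5 = -11$)
$V{\left(Y \right)} = 4 Y$ ($V{\left(Y \right)} = \left(2 Y + Y\right) + Y = 3 Y + Y = 4 Y$)
$z{\left(g \right)} = - 44 \sqrt{g}$ ($z{\left(g \right)} = 4 \left(-11\right) \sqrt{g} = - 44 \sqrt{g}$)
$-42499 - z{\left(-104 \right)} = -42499 - - 44 \sqrt{-104} = -42499 - - 44 \cdot 2 i \sqrt{26} = -42499 - - 88 i \sqrt{26} = -42499 + 88 i \sqrt{26}$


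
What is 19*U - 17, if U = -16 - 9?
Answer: -492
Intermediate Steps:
U = -25
19*U - 17 = 19*(-25) - 17 = -475 - 17 = -492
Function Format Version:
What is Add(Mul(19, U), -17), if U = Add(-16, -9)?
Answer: -492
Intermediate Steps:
U = -25
Add(Mul(19, U), -17) = Add(Mul(19, -25), -17) = Add(-475, -17) = -492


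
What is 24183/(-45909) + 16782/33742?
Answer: -2529886/86058971 ≈ -0.029397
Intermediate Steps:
24183/(-45909) + 16782/33742 = 24183*(-1/45909) + 16782*(1/33742) = -2687/5101 + 8391/16871 = -2529886/86058971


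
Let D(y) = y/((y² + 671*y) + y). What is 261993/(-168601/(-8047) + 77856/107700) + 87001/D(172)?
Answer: 114964647761562109/1565402911 ≈ 7.3441e+7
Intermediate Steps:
D(y) = y/(y² + 672*y)
261993/(-168601/(-8047) + 77856/107700) + 87001/D(172) = 261993/(-168601/(-8047) + 77856/107700) + 87001/(1/(672 + 172)) = 261993/(-168601*(-1/8047) + 77856*(1/107700)) + 87001/(1/844) = 261993/(168601/8047 + 6488/8975) + 87001/(1/844) = 261993/(1565402911/72221825) + 87001*844 = 261993*(72221825/1565402911) + 73428844 = 18921612597225/1565402911 + 73428844 = 114964647761562109/1565402911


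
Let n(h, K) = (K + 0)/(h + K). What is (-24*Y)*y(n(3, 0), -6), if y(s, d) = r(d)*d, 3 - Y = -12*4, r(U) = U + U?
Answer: -88128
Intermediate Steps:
r(U) = 2*U
Y = 51 (Y = 3 - (-12)*4 = 3 - 1*(-48) = 3 + 48 = 51)
n(h, K) = K/(K + h)
y(s, d) = 2*d² (y(s, d) = (2*d)*d = 2*d²)
(-24*Y)*y(n(3, 0), -6) = (-24*51)*(2*(-6)²) = -2448*36 = -1224*72 = -88128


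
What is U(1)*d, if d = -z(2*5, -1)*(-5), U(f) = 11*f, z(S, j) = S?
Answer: 550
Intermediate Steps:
d = 50 (d = -2*5*(-5) = -1*10*(-5) = -10*(-5) = 50)
U(1)*d = (11*1)*50 = 11*50 = 550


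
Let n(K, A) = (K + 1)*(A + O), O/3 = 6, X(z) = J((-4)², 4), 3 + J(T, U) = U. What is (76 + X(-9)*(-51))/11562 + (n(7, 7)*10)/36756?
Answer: 2003575/35414406 ≈ 0.056575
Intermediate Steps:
J(T, U) = -3 + U
X(z) = 1 (X(z) = -3 + 4 = 1)
O = 18 (O = 3*6 = 18)
n(K, A) = (1 + K)*(18 + A) (n(K, A) = (K + 1)*(A + 18) = (1 + K)*(18 + A))
(76 + X(-9)*(-51))/11562 + (n(7, 7)*10)/36756 = (76 + 1*(-51))/11562 + ((18 + 7 + 18*7 + 7*7)*10)/36756 = (76 - 51)*(1/11562) + ((18 + 7 + 126 + 49)*10)*(1/36756) = 25*(1/11562) + (200*10)*(1/36756) = 25/11562 + 2000*(1/36756) = 25/11562 + 500/9189 = 2003575/35414406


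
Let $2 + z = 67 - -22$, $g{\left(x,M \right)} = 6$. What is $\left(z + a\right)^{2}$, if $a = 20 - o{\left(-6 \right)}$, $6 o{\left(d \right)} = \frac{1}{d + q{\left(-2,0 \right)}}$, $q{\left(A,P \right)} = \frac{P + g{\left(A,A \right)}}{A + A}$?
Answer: $\frac{23193856}{2025} \approx 11454.0$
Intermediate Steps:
$q{\left(A,P \right)} = \frac{6 + P}{2 A}$ ($q{\left(A,P \right)} = \frac{P + 6}{A + A} = \frac{6 + P}{2 A}$)
$o{\left(d \right)} = \frac{1}{6 \left(- \frac{3}{2} + d\right)}$ ($o{\left(d \right)} = \frac{1}{6 \left(d + \frac{6 + 0}{2 \left(-2\right)}\right)} = \frac{1}{6 \left(d + \frac{1}{2} \left(- \frac{1}{2}\right) 6\right)} = \frac{1}{6 \left(d - \frac{3}{2}\right)} = \frac{1}{6 \left(- \frac{3}{2} + d\right)}$)
$z = 87$ ($z = -2 + \left(67 - -22\right) = -2 + \left(67 + 22\right) = -2 + 89 = 87$)
$a = \frac{901}{45}$ ($a = 20 - \frac{1}{3 \left(-3 + 2 \left(-6\right)\right)} = 20 - \frac{1}{3 \left(-3 - 12\right)} = 20 - \frac{1}{3 \left(-15\right)} = 20 - \frac{1}{3} \left(- \frac{1}{15}\right) = 20 - - \frac{1}{45} = 20 + \frac{1}{45} = \frac{901}{45} \approx 20.022$)
$\left(z + a\right)^{2} = \left(87 + \frac{901}{45}\right)^{2} = \left(\frac{4816}{45}\right)^{2} = \frac{23193856}{2025}$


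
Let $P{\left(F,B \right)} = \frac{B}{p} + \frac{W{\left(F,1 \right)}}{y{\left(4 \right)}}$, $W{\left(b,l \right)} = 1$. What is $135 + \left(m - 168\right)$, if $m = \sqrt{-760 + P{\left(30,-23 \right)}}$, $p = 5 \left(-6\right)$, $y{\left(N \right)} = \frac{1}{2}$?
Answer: $-33 + \frac{i \sqrt{681510}}{30} \approx -33.0 + 27.518 i$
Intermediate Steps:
$y{\left(N \right)} = \frac{1}{2}$
$p = -30$
$P{\left(F,B \right)} = 2 - \frac{B}{30}$ ($P{\left(F,B \right)} = \frac{B}{-30} + 1 \frac{1}{\frac{1}{2}} = B \left(- \frac{1}{30}\right) + 1 \cdot 2 = - \frac{B}{30} + 2 = 2 - \frac{B}{30}$)
$m = \frac{i \sqrt{681510}}{30}$ ($m = \sqrt{-760 + \left(2 - - \frac{23}{30}\right)} = \sqrt{-760 + \left(2 + \frac{23}{30}\right)} = \sqrt{-760 + \frac{83}{30}} = \sqrt{- \frac{22717}{30}} = \frac{i \sqrt{681510}}{30} \approx 27.518 i$)
$135 + \left(m - 168\right) = 135 + \left(\frac{i \sqrt{681510}}{30} - 168\right) = 135 - \left(168 - \frac{i \sqrt{681510}}{30}\right) = -33 + \frac{i \sqrt{681510}}{30}$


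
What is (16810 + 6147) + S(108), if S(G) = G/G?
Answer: 22958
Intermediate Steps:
S(G) = 1
(16810 + 6147) + S(108) = (16810 + 6147) + 1 = 22957 + 1 = 22958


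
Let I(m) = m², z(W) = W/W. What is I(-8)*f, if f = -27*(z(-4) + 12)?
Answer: -22464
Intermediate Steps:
z(W) = 1
f = -351 (f = -27*(1 + 12) = -27*13 = -351)
I(-8)*f = (-8)²*(-351) = 64*(-351) = -22464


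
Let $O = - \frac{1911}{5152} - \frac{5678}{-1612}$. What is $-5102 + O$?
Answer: $- \frac{1512359283}{296608} \approx -5098.9$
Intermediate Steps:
$O = \frac{934733}{296608}$ ($O = \left(-1911\right) \frac{1}{5152} - - \frac{2839}{806} = - \frac{273}{736} + \frac{2839}{806} = \frac{934733}{296608} \approx 3.1514$)
$-5102 + O = -5102 + \frac{934733}{296608} = - \frac{1512359283}{296608}$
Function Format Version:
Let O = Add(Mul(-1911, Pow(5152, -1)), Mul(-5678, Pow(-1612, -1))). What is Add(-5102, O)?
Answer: Rational(-1512359283, 296608) ≈ -5098.9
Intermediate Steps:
O = Rational(934733, 296608) (O = Add(Mul(-1911, Rational(1, 5152)), Mul(-5678, Rational(-1, 1612))) = Add(Rational(-273, 736), Rational(2839, 806)) = Rational(934733, 296608) ≈ 3.1514)
Add(-5102, O) = Add(-5102, Rational(934733, 296608)) = Rational(-1512359283, 296608)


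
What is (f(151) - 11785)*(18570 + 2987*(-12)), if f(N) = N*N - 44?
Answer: -189530328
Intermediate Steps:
f(N) = -44 + N² (f(N) = N² - 44 = -44 + N²)
(f(151) - 11785)*(18570 + 2987*(-12)) = ((-44 + 151²) - 11785)*(18570 + 2987*(-12)) = ((-44 + 22801) - 11785)*(18570 - 35844) = (22757 - 11785)*(-17274) = 10972*(-17274) = -189530328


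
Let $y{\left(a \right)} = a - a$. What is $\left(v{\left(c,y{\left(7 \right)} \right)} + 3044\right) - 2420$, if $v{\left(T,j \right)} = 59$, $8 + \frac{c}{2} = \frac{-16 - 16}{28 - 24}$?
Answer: $683$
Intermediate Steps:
$y{\left(a \right)} = 0$
$c = -32$ ($c = -16 + 2 \frac{-16 - 16}{28 - 24} = -16 + 2 \left(- \frac{32}{4}\right) = -16 + 2 \left(\left(-32\right) \frac{1}{4}\right) = -16 + 2 \left(-8\right) = -16 - 16 = -32$)
$\left(v{\left(c,y{\left(7 \right)} \right)} + 3044\right) - 2420 = \left(59 + 3044\right) - 2420 = 3103 - 2420 = 683$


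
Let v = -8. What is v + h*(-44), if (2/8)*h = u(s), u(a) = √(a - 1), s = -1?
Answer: -8 - 176*I*√2 ≈ -8.0 - 248.9*I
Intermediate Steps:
u(a) = √(-1 + a)
h = 4*I*√2 (h = 4*√(-1 - 1) = 4*√(-2) = 4*(I*√2) = 4*I*√2 ≈ 5.6569*I)
v + h*(-44) = -8 + (4*I*√2)*(-44) = -8 - 176*I*√2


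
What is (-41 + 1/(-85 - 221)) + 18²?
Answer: 86597/306 ≈ 283.00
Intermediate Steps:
(-41 + 1/(-85 - 221)) + 18² = (-41 + 1/(-306)) + 324 = (-41 - 1/306) + 324 = -12547/306 + 324 = 86597/306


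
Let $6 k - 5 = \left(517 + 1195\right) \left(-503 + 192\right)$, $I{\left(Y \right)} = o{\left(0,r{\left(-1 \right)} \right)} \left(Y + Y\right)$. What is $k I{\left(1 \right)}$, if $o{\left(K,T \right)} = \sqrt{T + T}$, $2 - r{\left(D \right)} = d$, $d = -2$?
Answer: $- \frac{1064854 \sqrt{2}}{3} \approx -5.0198 \cdot 10^{5}$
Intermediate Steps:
$r{\left(D \right)} = 4$ ($r{\left(D \right)} = 2 - -2 = 2 + 2 = 4$)
$o{\left(K,T \right)} = \sqrt{2} \sqrt{T}$ ($o{\left(K,T \right)} = \sqrt{2 T} = \sqrt{2} \sqrt{T}$)
$I{\left(Y \right)} = 4 Y \sqrt{2}$ ($I{\left(Y \right)} = \sqrt{2} \sqrt{4} \left(Y + Y\right) = \sqrt{2} \cdot 2 \cdot 2 Y = 2 \sqrt{2} \cdot 2 Y = 4 Y \sqrt{2}$)
$k = - \frac{532427}{6}$ ($k = \frac{5}{6} + \frac{\left(517 + 1195\right) \left(-503 + 192\right)}{6} = \frac{5}{6} + \frac{1712 \left(-311\right)}{6} = \frac{5}{6} + \frac{1}{6} \left(-532432\right) = \frac{5}{6} - \frac{266216}{3} = - \frac{532427}{6} \approx -88738.0$)
$k I{\left(1 \right)} = - \frac{532427 \cdot 4 \cdot 1 \sqrt{2}}{6} = - \frac{532427 \cdot 4 \sqrt{2}}{6} = - \frac{1064854 \sqrt{2}}{3}$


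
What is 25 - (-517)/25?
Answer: 1142/25 ≈ 45.680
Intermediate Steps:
25 - (-517)/25 = 25 - 47*(-11/25) = 25 + 517/25 = 1142/25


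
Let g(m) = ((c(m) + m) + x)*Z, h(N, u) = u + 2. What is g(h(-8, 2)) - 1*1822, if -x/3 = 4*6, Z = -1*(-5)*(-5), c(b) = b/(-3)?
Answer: -266/3 ≈ -88.667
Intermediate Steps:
c(b) = -b/3 (c(b) = b*(-1/3) = -b/3)
h(N, u) = 2 + u
Z = -25 (Z = 5*(-5) = -25)
x = -72 (x = -12*6 = -3*24 = -72)
g(m) = 1800 - 50*m/3 (g(m) = ((-m/3 + m) - 72)*(-25) = (2*m/3 - 72)*(-25) = (-72 + 2*m/3)*(-25) = 1800 - 50*m/3)
g(h(-8, 2)) - 1*1822 = (1800 - 50*(2 + 2)/3) - 1*1822 = (1800 - 50/3*4) - 1822 = (1800 - 200/3) - 1822 = 5200/3 - 1822 = -266/3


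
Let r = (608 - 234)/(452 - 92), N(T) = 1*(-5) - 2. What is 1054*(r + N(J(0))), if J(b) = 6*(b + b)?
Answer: -565471/90 ≈ -6283.0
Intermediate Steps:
J(b) = 12*b (J(b) = 6*(2*b) = 12*b)
N(T) = -7 (N(T) = -5 - 2 = -7)
r = 187/180 (r = 374/360 = 374*(1/360) = 187/180 ≈ 1.0389)
1054*(r + N(J(0))) = 1054*(187/180 - 7) = 1054*(-1073/180) = -565471/90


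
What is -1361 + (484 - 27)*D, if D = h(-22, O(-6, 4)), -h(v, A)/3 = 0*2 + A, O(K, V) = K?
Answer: 6865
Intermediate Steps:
h(v, A) = -3*A (h(v, A) = -3*(0*2 + A) = -3*(0 + A) = -3*A)
D = 18 (D = -3*(-6) = 18)
-1361 + (484 - 27)*D = -1361 + (484 - 27)*18 = -1361 + 457*18 = -1361 + 8226 = 6865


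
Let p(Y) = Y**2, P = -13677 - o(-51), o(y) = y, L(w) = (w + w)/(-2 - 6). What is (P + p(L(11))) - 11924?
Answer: -408679/16 ≈ -25542.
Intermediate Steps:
L(w) = -w/4 (L(w) = (2*w)/(-8) = (2*w)*(-1/8) = -w/4)
P = -13626 (P = -13677 - 1*(-51) = -13677 + 51 = -13626)
(P + p(L(11))) - 11924 = (-13626 + (-1/4*11)**2) - 11924 = (-13626 + (-11/4)**2) - 11924 = (-13626 + 121/16) - 11924 = -217895/16 - 11924 = -408679/16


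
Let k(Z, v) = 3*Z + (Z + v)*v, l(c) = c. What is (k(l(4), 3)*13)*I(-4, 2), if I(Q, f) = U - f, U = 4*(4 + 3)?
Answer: 11154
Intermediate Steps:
U = 28 (U = 4*7 = 28)
I(Q, f) = 28 - f
k(Z, v) = 3*Z + v*(Z + v)
(k(l(4), 3)*13)*I(-4, 2) = ((3**2 + 3*4 + 4*3)*13)*(28 - 1*2) = ((9 + 12 + 12)*13)*(28 - 2) = (33*13)*26 = 429*26 = 11154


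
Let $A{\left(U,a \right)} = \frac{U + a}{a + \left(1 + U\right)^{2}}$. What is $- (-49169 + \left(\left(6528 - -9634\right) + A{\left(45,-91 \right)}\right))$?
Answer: $\frac{66839221}{2025} \approx 33007.0$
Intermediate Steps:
$A{\left(U,a \right)} = \frac{U + a}{a + \left(1 + U\right)^{2}}$
$- (-49169 + \left(\left(6528 - -9634\right) + A{\left(45,-91 \right)}\right)) = - (-49169 + \left(\left(6528 - -9634\right) + \frac{45 - 91}{-91 + \left(1 + 45\right)^{2}}\right)) = - (-49169 + \left(\left(6528 + 9634\right) + \frac{1}{-91 + 46^{2}} \left(-46\right)\right)) = - (-49169 + \left(16162 + \frac{1}{-91 + 2116} \left(-46\right)\right)) = - (-49169 + \left(16162 + \frac{1}{2025} \left(-46\right)\right)) = - (-49169 + \left(16162 - \frac{46}{2025}\right)) = - (-49169 + \frac{32728004}{2025}) = \left(-1\right) \left(- \frac{66839221}{2025}\right) = \frac{66839221}{2025}$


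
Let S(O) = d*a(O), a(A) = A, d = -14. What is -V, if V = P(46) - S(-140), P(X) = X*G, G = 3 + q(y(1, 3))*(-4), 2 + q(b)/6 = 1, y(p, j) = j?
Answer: 718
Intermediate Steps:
q(b) = -6 (q(b) = -12 + 6*1 = -12 + 6 = -6)
G = 27 (G = 3 - 6*(-4) = 3 + 24 = 27)
P(X) = 27*X (P(X) = X*27 = 27*X)
S(O) = -14*O
V = -718 (V = 27*46 - (-14)*(-140) = 1242 - 1*1960 = 1242 - 1960 = -718)
-V = -1*(-718) = 718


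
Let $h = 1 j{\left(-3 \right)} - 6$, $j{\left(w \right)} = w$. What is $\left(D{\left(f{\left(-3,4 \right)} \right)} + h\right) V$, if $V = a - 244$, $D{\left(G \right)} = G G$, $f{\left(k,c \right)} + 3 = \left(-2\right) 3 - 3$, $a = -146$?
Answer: $-52650$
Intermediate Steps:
$f{\left(k,c \right)} = -12$ ($f{\left(k,c \right)} = -3 - 9 = -12$)
$D{\left(G \right)} = G^{2}$
$h = -9$ ($h = 1 \left(-3\right) - 6 = -3 - 6 = -9$)
$V = -390$ ($V = -146 - 244 = -390$)
$\left(D{\left(f{\left(-3,4 \right)} \right)} + h\right) V = \left(\left(-12\right)^{2} - 9\right) \left(-390\right) = \left(144 - 9\right) \left(-390\right) = 135 \left(-390\right) = -52650$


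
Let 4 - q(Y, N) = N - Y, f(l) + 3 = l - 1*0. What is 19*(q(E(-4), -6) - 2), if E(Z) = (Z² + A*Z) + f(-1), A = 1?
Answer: 304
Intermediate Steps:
f(l) = -3 + l (f(l) = -3 + (l - 1*0) = -3 + (l + 0) = -3 + l)
E(Z) = -4 + Z + Z² (E(Z) = (Z² + 1*Z) + (-3 - 1) = (Z² + Z) - 4 = (Z + Z²) - 4 = -4 + Z + Z²)
q(Y, N) = 4 + Y - N (q(Y, N) = 4 - (N - Y) = 4 + (Y - N) = 4 + Y - N)
19*(q(E(-4), -6) - 2) = 19*((4 + (-4 - 4 + (-4)²) - 1*(-6)) - 2) = 19*((4 + (-4 - 4 + 16) + 6) - 2) = 19*((4 + 8 + 6) - 2) = 19*(18 - 2) = 19*16 = 304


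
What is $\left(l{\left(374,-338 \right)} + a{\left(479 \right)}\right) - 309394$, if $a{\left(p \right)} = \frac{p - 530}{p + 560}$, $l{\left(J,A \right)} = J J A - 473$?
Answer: $- \frac{49443885296}{1039} \approx -4.7588 \cdot 10^{7}$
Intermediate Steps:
$l{\left(J,A \right)} = -473 + A J^{2}$ ($l{\left(J,A \right)} = J^{2} A - 473 = A J^{2} - 473 = -473 + A J^{2}$)
$a{\left(p \right)} = \frac{-530 + p}{560 + p}$
$\left(l{\left(374,-338 \right)} + a{\left(479 \right)}\right) - 309394 = \left(\left(-473 - 338 \cdot 374^{2}\right) + \frac{-530 + 479}{560 + 479}\right) - 309394 = \left(\left(-473 - 47278088\right) + \frac{1}{1039} \left(-51\right)\right) - 309394 = \left(-47278561 - \frac{51}{1039}\right) - 309394 = - \frac{49122424930}{1039} - 309394 = - \frac{49443885296}{1039}$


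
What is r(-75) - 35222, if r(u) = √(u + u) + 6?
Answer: -35216 + 5*I*√6 ≈ -35216.0 + 12.247*I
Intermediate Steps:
r(u) = 6 + √2*√u (r(u) = √(2*u) + 6 = √2*√u + 6 = 6 + √2*√u)
r(-75) - 35222 = (6 + √2*√(-75)) - 35222 = (6 + √2*(5*I*√3)) - 35222 = (6 + 5*I*√6) - 35222 = -35216 + 5*I*√6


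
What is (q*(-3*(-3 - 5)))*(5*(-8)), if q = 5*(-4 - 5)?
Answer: 43200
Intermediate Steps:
q = -45 (q = 5*(-9) = -45)
(q*(-3*(-3 - 5)))*(5*(-8)) = (-(-135)*(-3 - 5))*(5*(-8)) = -(-135)*(-8)*(-40) = -45*24*(-40) = -1080*(-40) = 43200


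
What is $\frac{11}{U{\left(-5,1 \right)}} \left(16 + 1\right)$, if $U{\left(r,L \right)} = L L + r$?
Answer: $- \frac{187}{4} \approx -46.75$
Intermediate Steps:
$U{\left(r,L \right)} = r + L^{2}$ ($U{\left(r,L \right)} = L^{2} + r = r + L^{2}$)
$\frac{11}{U{\left(-5,1 \right)}} \left(16 + 1\right) = \frac{11}{-5 + 1^{2}} \left(16 + 1\right) = \frac{11}{-5 + 1} \cdot 17 = \frac{11}{-4} \cdot 17 = 11 \left(- \frac{1}{4}\right) 17 = \left(- \frac{11}{4}\right) 17 = - \frac{187}{4}$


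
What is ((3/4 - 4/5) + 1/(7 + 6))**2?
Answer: 49/67600 ≈ 0.00072485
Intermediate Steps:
((3/4 - 4/5) + 1/(7 + 6))**2 = ((3*(1/4) - 4*1/5) + 1/13)**2 = ((3/4 - 4/5) + 1/13)**2 = (-1/20 + 1/13)**2 = (7/260)**2 = 49/67600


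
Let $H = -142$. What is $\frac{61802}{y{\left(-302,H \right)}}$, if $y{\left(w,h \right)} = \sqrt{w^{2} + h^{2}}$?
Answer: $\frac{30901 \sqrt{27842}}{27842} \approx 185.19$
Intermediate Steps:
$y{\left(w,h \right)} = \sqrt{h^{2} + w^{2}}$
$\frac{61802}{y{\left(-302,H \right)}} = \frac{61802}{\sqrt{\left(-142\right)^{2} + \left(-302\right)^{2}}} = \frac{61802}{\sqrt{20164 + 91204}} = \frac{61802}{\sqrt{111368}} = \frac{61802}{2 \sqrt{27842}} = 61802 \frac{\sqrt{27842}}{55684} = \frac{30901 \sqrt{27842}}{27842}$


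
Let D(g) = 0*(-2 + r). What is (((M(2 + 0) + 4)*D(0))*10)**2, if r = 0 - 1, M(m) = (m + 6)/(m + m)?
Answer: 0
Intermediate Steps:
M(m) = (6 + m)/(2*m) (M(m) = (6 + m)/((2*m)) = (6 + m)*(1/(2*m)) = (6 + m)/(2*m))
r = -1
D(g) = 0 (D(g) = 0*(-2 - 1) = 0*(-3) = 0)
(((M(2 + 0) + 4)*D(0))*10)**2 = ((((6 + (2 + 0))/(2*(2 + 0)) + 4)*0)*10)**2 = ((((1/2)*(6 + 2)/2 + 4)*0)*10)**2 = ((((1/2)*(1/2)*8 + 4)*0)*10)**2 = (((2 + 4)*0)*10)**2 = ((6*0)*10)**2 = (0*10)**2 = 0**2 = 0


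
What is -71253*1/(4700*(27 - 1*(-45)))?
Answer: -7917/37600 ≈ -0.21056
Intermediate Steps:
-71253*1/(4700*(27 - 1*(-45))) = -71253*1/(4700*(27 + 45)) = -71253/(-100*72*(-47)) = -71253/((-7200*(-47))) = -71253/338400 = -71253*1/338400 = -7917/37600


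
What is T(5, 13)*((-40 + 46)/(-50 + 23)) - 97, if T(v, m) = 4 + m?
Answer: -907/9 ≈ -100.78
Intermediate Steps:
T(5, 13)*((-40 + 46)/(-50 + 23)) - 97 = (4 + 13)*((-40 + 46)/(-50 + 23)) - 97 = 17*(6/(-27)) - 97 = 17*(6*(-1/27)) - 97 = 17*(-2/9) - 97 = -34/9 - 97 = -907/9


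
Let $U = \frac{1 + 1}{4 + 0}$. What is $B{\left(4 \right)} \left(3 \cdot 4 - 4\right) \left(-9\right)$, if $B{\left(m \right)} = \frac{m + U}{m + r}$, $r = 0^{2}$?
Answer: $-81$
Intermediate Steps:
$r = 0$
$U = \frac{1}{2}$ ($U = \frac{2}{4} = 2 \cdot \frac{1}{4} = \frac{1}{2} \approx 0.5$)
$B{\left(m \right)} = \frac{\frac{1}{2} + m}{m}$ ($B{\left(m \right)} = \frac{m + \frac{1}{2}}{m + 0} = \frac{\frac{1}{2} + m}{m}$)
$B{\left(4 \right)} \left(3 \cdot 4 - 4\right) \left(-9\right) = \frac{\frac{1}{2} + 4}{4} \left(3 \cdot 4 - 4\right) \left(-9\right) = \frac{1}{4} \cdot \frac{9}{2} \left(12 - 4\right) \left(-9\right) = \frac{9}{8} \cdot 8 \left(-9\right) = 9 \left(-9\right) = -81$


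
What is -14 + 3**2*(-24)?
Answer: -230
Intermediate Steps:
-14 + 3**2*(-24) = -14 + 9*(-24) = -14 - 216 = -230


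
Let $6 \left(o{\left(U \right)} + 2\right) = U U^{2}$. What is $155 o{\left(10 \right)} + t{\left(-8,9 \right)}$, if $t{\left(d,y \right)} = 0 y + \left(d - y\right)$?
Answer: $\frac{76519}{3} \approx 25506.0$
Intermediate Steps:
$o{\left(U \right)} = -2 + \frac{U^{3}}{6}$ ($o{\left(U \right)} = -2 + \frac{U U^{2}}{6} = -2 + \frac{U^{3}}{6}$)
$t{\left(d,y \right)} = d - y$ ($t{\left(d,y \right)} = 0 + \left(d - y\right) = d - y$)
$155 o{\left(10 \right)} + t{\left(-8,9 \right)} = 155 \left(-2 + \frac{10^{3}}{6}\right) - 17 = 155 \left(-2 + \frac{1}{6} \cdot 1000\right) - 17 = 155 \left(-2 + \frac{500}{3}\right) - 17 = 155 \cdot \frac{494}{3} - 17 = \frac{76570}{3} - 17 = \frac{76519}{3}$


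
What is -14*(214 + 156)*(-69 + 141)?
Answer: -372960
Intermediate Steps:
-14*(214 + 156)*(-69 + 141) = -5180*72 = -14*26640 = -372960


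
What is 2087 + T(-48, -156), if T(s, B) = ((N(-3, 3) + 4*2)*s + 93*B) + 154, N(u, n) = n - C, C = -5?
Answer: -13035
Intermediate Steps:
N(u, n) = 5 + n (N(u, n) = n - 1*(-5) = n + 5 = 5 + n)
T(s, B) = 154 + 16*s + 93*B (T(s, B) = (((5 + 3) + 4*2)*s + 93*B) + 154 = ((8 + 8)*s + 93*B) + 154 = (16*s + 93*B) + 154 = 154 + 16*s + 93*B)
2087 + T(-48, -156) = 2087 + (154 + 16*(-48) + 93*(-156)) = 2087 + (154 - 768 - 14508) = 2087 - 15122 = -13035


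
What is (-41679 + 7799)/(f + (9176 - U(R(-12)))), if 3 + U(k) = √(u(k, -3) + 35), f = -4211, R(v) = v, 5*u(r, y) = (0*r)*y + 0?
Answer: -168315840/24680989 - 33880*√35/24680989 ≈ -6.8278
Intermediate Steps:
u(r, y) = 0 (u(r, y) = ((0*r)*y + 0)/5 = (0*y + 0)/5 = (0 + 0)/5 = (⅕)*0 = 0)
U(k) = -3 + √35 (U(k) = -3 + √(0 + 35) = -3 + √35)
(-41679 + 7799)/(f + (9176 - U(R(-12)))) = (-41679 + 7799)/(-4211 + (9176 - (-3 + √35))) = -33880/(-4211 + (9176 + (3 - √35))) = -33880/(-4211 + (9179 - √35)) = -33880/(4968 - √35)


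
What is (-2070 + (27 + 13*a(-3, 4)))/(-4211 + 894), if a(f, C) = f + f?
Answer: 2121/3317 ≈ 0.63943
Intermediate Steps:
a(f, C) = 2*f
(-2070 + (27 + 13*a(-3, 4)))/(-4211 + 894) = (-2070 + (27 + 13*(2*(-3))))/(-4211 + 894) = (-2070 + (27 + 13*(-6)))/(-3317) = (-2070 + (27 - 78))*(-1/3317) = (-2070 - 51)*(-1/3317) = -2121*(-1/3317) = 2121/3317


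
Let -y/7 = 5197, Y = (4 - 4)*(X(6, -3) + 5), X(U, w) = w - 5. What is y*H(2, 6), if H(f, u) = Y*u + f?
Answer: -72758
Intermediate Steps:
X(U, w) = -5 + w
Y = 0 (Y = (4 - 4)*((-5 - 3) + 5) = 0*(-8 + 5) = 0*(-3) = 0)
H(f, u) = f (H(f, u) = 0*u + f = 0 + f = f)
y = -36379 (y = -7*5197 = -36379)
y*H(2, 6) = -36379*2 = -72758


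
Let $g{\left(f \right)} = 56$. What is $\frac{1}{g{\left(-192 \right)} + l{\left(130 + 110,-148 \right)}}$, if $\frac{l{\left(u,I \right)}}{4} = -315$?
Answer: $- \frac{1}{1204} \approx -0.00083056$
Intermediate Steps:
$l{\left(u,I \right)} = -1260$ ($l{\left(u,I \right)} = 4 \left(-315\right) = -1260$)
$\frac{1}{g{\left(-192 \right)} + l{\left(130 + 110,-148 \right)}} = \frac{1}{56 - 1260} = \frac{1}{-1204} = - \frac{1}{1204}$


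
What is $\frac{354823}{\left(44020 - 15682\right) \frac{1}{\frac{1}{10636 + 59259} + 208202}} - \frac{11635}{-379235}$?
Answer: $\frac{18649272200174528421}{7153760858570} \approx 2.6069 \cdot 10^{6}$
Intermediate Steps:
$\frac{354823}{\left(44020 - 15682\right) \frac{1}{\frac{1}{10636 + 59259} + 208202}} - \frac{11635}{-379235} = \frac{354823}{28338 \frac{1}{\frac{1}{69895} + 208202}} - - \frac{2327}{75847} = \frac{354823}{28338 \frac{1}{\frac{1}{69895} + 208202}} + \frac{2327}{75847} = \frac{354823}{28338 \frac{1}{\frac{14552278791}{69895}}} + \frac{2327}{75847} = \frac{354823}{28338 \cdot \frac{69895}{14552278791}} + \frac{2327}{75847} = \frac{354823}{\frac{660228170}{4850759597}} + \frac{2327}{75847} = 354823 \cdot \frac{4850759597}{660228170} + \frac{2327}{75847} = \frac{245880153212333}{94318310} + \frac{2327}{75847} = \frac{18649272200174528421}{7153760858570}$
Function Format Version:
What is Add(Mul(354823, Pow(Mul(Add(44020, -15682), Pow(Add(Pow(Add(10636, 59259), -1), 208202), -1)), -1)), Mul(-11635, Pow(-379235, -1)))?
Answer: Rational(18649272200174528421, 7153760858570) ≈ 2.6069e+6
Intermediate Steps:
Add(Mul(354823, Pow(Mul(Add(44020, -15682), Pow(Add(Pow(Add(10636, 59259), -1), 208202), -1)), -1)), Mul(-11635, Pow(-379235, -1))) = Add(Mul(354823, Pow(Mul(28338, Pow(Add(Pow(69895, -1), 208202), -1)), -1)), Mul(-11635, Rational(-1, 379235))) = Add(Mul(354823, Pow(Mul(28338, Pow(Add(Rational(1, 69895), 208202), -1)), -1)), Rational(2327, 75847)) = Add(Mul(354823, Pow(Mul(28338, Pow(Rational(14552278791, 69895), -1)), -1)), Rational(2327, 75847)) = Add(Mul(354823, Pow(Mul(28338, Rational(69895, 14552278791)), -1)), Rational(2327, 75847)) = Add(Mul(354823, Pow(Rational(660228170, 4850759597), -1)), Rational(2327, 75847)) = Add(Mul(354823, Rational(4850759597, 660228170)), Rational(2327, 75847)) = Add(Rational(245880153212333, 94318310), Rational(2327, 75847)) = Rational(18649272200174528421, 7153760858570)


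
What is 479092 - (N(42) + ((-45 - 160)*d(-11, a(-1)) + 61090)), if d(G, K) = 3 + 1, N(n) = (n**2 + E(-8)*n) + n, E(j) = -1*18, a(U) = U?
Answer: 417772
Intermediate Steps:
E(j) = -18
N(n) = n**2 - 17*n (N(n) = (n**2 - 18*n) + n = n**2 - 17*n)
d(G, K) = 4
479092 - (N(42) + ((-45 - 160)*d(-11, a(-1)) + 61090)) = 479092 - (42*(-17 + 42) + ((-45 - 160)*4 + 61090)) = 479092 - (42*25 + (-205*4 + 61090)) = 479092 - (1050 + (-820 + 61090)) = 479092 - (1050 + 60270) = 479092 - 1*61320 = 479092 - 61320 = 417772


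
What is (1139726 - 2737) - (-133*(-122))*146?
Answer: -1232007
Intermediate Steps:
(1139726 - 2737) - (-133*(-122))*146 = 1136989 - 16226*146 = 1136989 - 1*2368996 = 1136989 - 2368996 = -1232007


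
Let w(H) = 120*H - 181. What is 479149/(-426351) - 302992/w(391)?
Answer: -151575887303/19927219389 ≈ -7.6065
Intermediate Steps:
w(H) = -181 + 120*H
479149/(-426351) - 302992/w(391) = 479149/(-426351) - 302992/(-181 + 120*391) = 479149*(-1/426351) - 302992/(-181 + 46920) = -479149/426351 - 302992/46739 = -151575887303/19927219389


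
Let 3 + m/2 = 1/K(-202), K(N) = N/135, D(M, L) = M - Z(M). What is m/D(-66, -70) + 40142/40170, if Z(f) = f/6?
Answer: 25275478/22314435 ≈ 1.1327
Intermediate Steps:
Z(f) = f/6 (Z(f) = f*(1/6) = f/6)
D(M, L) = 5*M/6 (D(M, L) = M - M/6 = 5*M/6)
K(N) = N/135 (K(N) = N*(1/135) = N/135)
m = -741/101 (m = -6 + 2/(((1/135)*(-202))) = -6 + 2/(-202/135) = -6 + 2*(-135/202) = -6 - 135/101 = -741/101 ≈ -7.3366)
m/D(-66, -70) + 40142/40170 = -741/(101*((5/6)*(-66))) + 40142/40170 = -741/101/(-55) + 40142*(1/40170) = -741/101*(-1/55) + 20071/20085 = 741/5555 + 20071/20085 = 25275478/22314435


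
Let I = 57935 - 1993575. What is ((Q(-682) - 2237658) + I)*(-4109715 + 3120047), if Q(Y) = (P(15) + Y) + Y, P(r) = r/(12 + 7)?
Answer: 78499043607084/19 ≈ 4.1315e+12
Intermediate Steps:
P(r) = r/19
Q(Y) = 15/19 + 2*Y (Q(Y) = ((1/19)*15 + Y) + Y = (15/19 + Y) + Y = 15/19 + 2*Y)
I = -1935640
((Q(-682) - 2237658) + I)*(-4109715 + 3120047) = (((15/19 + 2*(-682)) - 2237658) - 1935640)*(-4109715 + 3120047) = (((15/19 - 1364) - 2237658) - 1935640)*(-989668) = ((-25901/19 - 2237658) - 1935640)*(-989668) = (-42541403/19 - 1935640)*(-989668) = -79318563/19*(-989668) = 78499043607084/19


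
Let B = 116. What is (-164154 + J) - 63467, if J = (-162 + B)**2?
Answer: -225505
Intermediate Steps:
J = 2116 (J = (-162 + 116)**2 = (-46)**2 = 2116)
(-164154 + J) - 63467 = (-164154 + 2116) - 63467 = -162038 - 63467 = -225505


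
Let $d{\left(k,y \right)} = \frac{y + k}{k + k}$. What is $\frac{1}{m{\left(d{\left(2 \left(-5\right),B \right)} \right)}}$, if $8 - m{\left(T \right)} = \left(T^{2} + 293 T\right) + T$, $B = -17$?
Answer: $- \frac{400}{156289} \approx -0.0025594$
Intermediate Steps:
$d{\left(k,y \right)} = \frac{k + y}{2 k}$
$m{\left(T \right)} = 8 - T^{2} - 294 T$ ($m{\left(T \right)} = 8 - \left(\left(T^{2} + 293 T\right) + T\right) = 8 - \left(T^{2} + 294 T\right) = 8 - T^{2} - 294 T$)
$\frac{1}{m{\left(d{\left(2 \left(-5\right),B \right)} \right)}} = \frac{1}{8 - \left(\frac{2 \left(-5\right) - 17}{2 \cdot 2 \left(-5\right)}\right)^{2} - 294 \frac{2 \left(-5\right) - 17}{2 \cdot 2 \left(-5\right)}} = \frac{1}{8 - \left(\frac{-10 - 17}{2 \left(-10\right)}\right)^{2} - 294 \frac{-10 - 17}{2 \left(-10\right)}} = \frac{1}{8 - \left(\frac{1}{2} \left(- \frac{1}{10}\right) \left(-27\right)\right)^{2} - 294 \cdot \frac{1}{2} \left(- \frac{1}{10}\right) \left(-27\right)} = \frac{1}{8 - \left(\frac{27}{20}\right)^{2} - \frac{3969}{10}} = \frac{1}{8 - \frac{729}{400} - \frac{3969}{10}} = \frac{1}{- \frac{156289}{400}} = - \frac{400}{156289}$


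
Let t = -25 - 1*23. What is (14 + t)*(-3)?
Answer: 102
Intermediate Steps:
t = -48 (t = -25 - 23 = -48)
(14 + t)*(-3) = (14 - 48)*(-3) = -34*(-3) = 102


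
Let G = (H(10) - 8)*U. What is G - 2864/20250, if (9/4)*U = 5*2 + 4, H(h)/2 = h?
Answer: 754568/10125 ≈ 74.525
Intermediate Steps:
H(h) = 2*h
U = 56/9 (U = 4*(5*2 + 4)/9 = 4*(10 + 4)/9 = (4/9)*14 = 56/9 ≈ 6.2222)
G = 224/3 (G = (2*10 - 8)*(56/9) = (20 - 8)*(56/9) = 12*(56/9) = 224/3 ≈ 74.667)
G - 2864/20250 = 224/3 - 2864/20250 = 224/3 - 2864*1/20250 = 224/3 - 1432/10125 = 754568/10125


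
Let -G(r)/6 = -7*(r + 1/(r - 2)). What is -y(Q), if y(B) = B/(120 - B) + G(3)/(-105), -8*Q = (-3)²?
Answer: 2599/1615 ≈ 1.6093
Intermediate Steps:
Q = -9/8 (Q = -⅛*(-3)² = -⅛*9 = -9/8 ≈ -1.1250)
G(r) = 42*r + 42/(-2 + r) (G(r) = -(-42)*(r + 1/(r - 2)) = -(-42)*(r + 1/(-2 + r)) = -6*(-7*r - 7/(-2 + r)) = 42*r + 42/(-2 + r))
y(B) = -8/5 + B/(120 - B) (y(B) = B/(120 - B) + (42*(1 + 3² - 2*3)/(-2 + 3))/(-105) = B/(120 - B) + (42*(1 + 9 - 6)/1)*(-1/105) = B/(120 - B) + (42*1*4)*(-1/105) = B/(120 - B) + 168*(-1/105) = B/(120 - B) - 8/5 = -8/5 + B/(120 - B))
-y(Q) = -(960 - 13*(-9/8))/(5*(-120 - 9/8)) = -(960 + 117/8)/(5*(-969/8)) = -(-8)*7797/(5*969*8) = -1*(-2599/1615) = 2599/1615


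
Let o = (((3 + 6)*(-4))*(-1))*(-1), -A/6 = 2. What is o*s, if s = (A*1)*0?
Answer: 0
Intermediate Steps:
A = -12 (A = -6*2 = -12)
o = -36 (o = ((9*(-4))*(-1))*(-1) = -36*(-1)*(-1) = 36*(-1) = -36)
s = 0 (s = -12*1*0 = -12*0 = 0)
o*s = -36*0 = 0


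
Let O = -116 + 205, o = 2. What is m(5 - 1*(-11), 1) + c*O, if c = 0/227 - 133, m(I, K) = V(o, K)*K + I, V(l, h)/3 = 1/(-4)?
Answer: -47287/4 ≈ -11822.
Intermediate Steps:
V(l, h) = -¾ (V(l, h) = 3/(-4) = 3*(-¼) = -¾)
m(I, K) = I - 3*K/4 (m(I, K) = -3*K/4 + I = I - 3*K/4)
c = -133 (c = 0*(1/227) - 133 = 0 - 133 = -133)
O = 89
m(5 - 1*(-11), 1) + c*O = ((5 - 1*(-11)) - ¾*1) - 133*89 = ((5 + 11) - ¾) - 11837 = (16 - ¾) - 11837 = 61/4 - 11837 = -47287/4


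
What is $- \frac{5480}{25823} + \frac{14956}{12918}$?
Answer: $\frac{157709074}{166790757} \approx 0.94555$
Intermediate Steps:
$- \frac{5480}{25823} + \frac{14956}{12918} = \left(-5480\right) \frac{1}{25823} + 14956 \cdot \frac{1}{12918} = - \frac{5480}{25823} + \frac{7478}{6459} = \frac{157709074}{166790757}$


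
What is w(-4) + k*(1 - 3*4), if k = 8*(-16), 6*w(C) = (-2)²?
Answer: 4226/3 ≈ 1408.7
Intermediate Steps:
w(C) = ⅔ (w(C) = (⅙)*(-2)² = (⅙)*4 = ⅔)
k = -128
w(-4) + k*(1 - 3*4) = ⅔ - 128*(1 - 3*4) = ⅔ - 128*(1 - 12) = ⅔ - 128*(-11) = ⅔ + 1408 = 4226/3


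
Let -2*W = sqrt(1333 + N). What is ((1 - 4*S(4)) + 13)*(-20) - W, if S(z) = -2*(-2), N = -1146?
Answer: 40 + sqrt(187)/2 ≈ 46.837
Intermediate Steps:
S(z) = 4
W = -sqrt(187)/2 (W = -sqrt(1333 - 1146)/2 = -sqrt(187)/2 ≈ -6.8374)
((1 - 4*S(4)) + 13)*(-20) - W = ((1 - 4*4) + 13)*(-20) - (-1)*sqrt(187)/2 = ((1 - 16) + 13)*(-20) + sqrt(187)/2 = (-15 + 13)*(-20) + sqrt(187)/2 = -2*(-20) + sqrt(187)/2 = 40 + sqrt(187)/2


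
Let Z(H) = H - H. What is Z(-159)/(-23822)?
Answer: 0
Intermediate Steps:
Z(H) = 0
Z(-159)/(-23822) = 0/(-23822) = 0*(-1/23822) = 0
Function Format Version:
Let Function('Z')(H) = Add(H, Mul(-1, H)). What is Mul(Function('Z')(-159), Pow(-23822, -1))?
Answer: 0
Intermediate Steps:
Function('Z')(H) = 0
Mul(Function('Z')(-159), Pow(-23822, -1)) = Mul(0, Pow(-23822, -1)) = Mul(0, Rational(-1, 23822)) = 0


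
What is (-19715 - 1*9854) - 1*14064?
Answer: -43633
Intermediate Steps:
(-19715 - 1*9854) - 1*14064 = (-19715 - 9854) - 14064 = -29569 - 14064 = -43633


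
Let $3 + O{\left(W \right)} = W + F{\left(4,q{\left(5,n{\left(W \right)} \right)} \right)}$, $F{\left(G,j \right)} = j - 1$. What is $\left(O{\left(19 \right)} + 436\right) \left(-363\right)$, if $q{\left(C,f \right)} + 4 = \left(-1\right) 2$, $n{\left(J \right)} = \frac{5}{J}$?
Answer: $-161535$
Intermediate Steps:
$q{\left(C,f \right)} = -6$ ($q{\left(C,f \right)} = -4 - 2 = -6$)
$F{\left(G,j \right)} = -1 + j$
$O{\left(W \right)} = -10 + W$ ($O{\left(W \right)} = -3 + \left(W - 7\right) = -3 + \left(-7 + W\right) = -10 + W$)
$\left(O{\left(19 \right)} + 436\right) \left(-363\right) = \left(\left(-10 + 19\right) + 436\right) \left(-363\right) = \left(9 + 436\right) \left(-363\right) = 445 \left(-363\right) = -161535$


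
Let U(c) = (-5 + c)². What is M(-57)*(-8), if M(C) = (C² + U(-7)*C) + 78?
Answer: 39048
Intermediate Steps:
M(C) = 78 + C² + 144*C (M(C) = (C² + (-5 - 7)²*C) + 78 = (C² + (-12)²*C) + 78 = (C² + 144*C) + 78 = 78 + C² + 144*C)
M(-57)*(-8) = (78 + (-57)² + 144*(-57))*(-8) = (78 + 3249 - 8208)*(-8) = -4881*(-8) = 39048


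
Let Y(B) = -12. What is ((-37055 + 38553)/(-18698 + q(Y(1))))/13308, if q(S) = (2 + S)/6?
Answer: -749/124427582 ≈ -6.0196e-6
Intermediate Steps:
q(S) = 1/3 + S/6 (q(S) = (2 + S)*(1/6) = 1/3 + S/6)
((-37055 + 38553)/(-18698 + q(Y(1))))/13308 = ((-37055 + 38553)/(-18698 + (1/3 + (1/6)*(-12))))/13308 = (1498/(-18698 + (1/3 - 2)))*(1/13308) = (1498/(-18698 - 5/3))*(1/13308) = (1498/(-56099/3))*(1/13308) = (1498*(-3/56099))*(1/13308) = -4494/56099*1/13308 = -749/124427582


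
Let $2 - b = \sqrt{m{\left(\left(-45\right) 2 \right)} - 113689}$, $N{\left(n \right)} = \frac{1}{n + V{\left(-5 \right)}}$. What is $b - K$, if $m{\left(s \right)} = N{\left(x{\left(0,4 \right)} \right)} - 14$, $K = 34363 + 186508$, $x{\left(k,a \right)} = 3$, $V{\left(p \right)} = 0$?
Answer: $-220869 - \frac{2 i \sqrt{255831}}{3} \approx -2.2087 \cdot 10^{5} - 337.2 i$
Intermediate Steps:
$K = 220871$
$N{\left(n \right)} = \frac{1}{n}$ ($N{\left(n \right)} = \frac{1}{n + 0} = \frac{1}{n}$)
$m{\left(s \right)} = - \frac{41}{3}$ ($m{\left(s \right)} = \frac{1}{3} - 14 = - \frac{41}{3}$)
$b = 2 - \frac{2 i \sqrt{255831}}{3}$ ($b = 2 - \sqrt{- \frac{41}{3} - 113689} = 2 - \sqrt{- \frac{341108}{3}} = 2 - \frac{2 i \sqrt{255831}}{3} \approx 2.0 - 337.2 i$)
$b - K = \left(2 - \frac{2 i \sqrt{255831}}{3}\right) - 220871 = -220869 - \frac{2 i \sqrt{255831}}{3}$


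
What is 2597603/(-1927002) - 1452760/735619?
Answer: -4710317546777/1417539284238 ≈ -3.3229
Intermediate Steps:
2597603/(-1927002) - 1452760/735619 = 2597603*(-1/1927002) - 1452760*1/735619 = -2597603/1927002 - 1452760/735619 = -4710317546777/1417539284238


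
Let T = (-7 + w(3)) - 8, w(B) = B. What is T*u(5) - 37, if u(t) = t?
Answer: -97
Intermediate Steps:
T = -12 (T = (-7 + 3) - 8 = -4 - 8 = -12)
T*u(5) - 37 = -12*5 - 37 = -60 - 37 = -97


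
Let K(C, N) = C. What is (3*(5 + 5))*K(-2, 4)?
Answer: -60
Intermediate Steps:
(3*(5 + 5))*K(-2, 4) = (3*(5 + 5))*(-2) = (3*10)*(-2) = 30*(-2) = -60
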